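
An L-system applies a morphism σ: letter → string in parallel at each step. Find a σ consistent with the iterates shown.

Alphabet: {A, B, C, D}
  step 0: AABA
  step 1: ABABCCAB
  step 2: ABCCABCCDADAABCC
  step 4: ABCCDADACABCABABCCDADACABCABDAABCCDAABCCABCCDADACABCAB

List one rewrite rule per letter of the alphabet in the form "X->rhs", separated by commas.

  step 1 ⇒ step 2: ABABCCAB ⇒ AB·CC·AB·CC·DA·DA·AB·CC
    A ↦ AB
    B ↦ CC
    C ↦ DA
    D ↦ C  (constrained at step 2)

A->AB, B->CC, C->DA, D->C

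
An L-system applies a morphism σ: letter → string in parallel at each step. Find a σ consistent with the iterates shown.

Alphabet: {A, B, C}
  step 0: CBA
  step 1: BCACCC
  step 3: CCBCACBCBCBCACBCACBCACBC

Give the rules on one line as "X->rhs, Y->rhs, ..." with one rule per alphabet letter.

  step 0 ⇒ step 1: CBA ⇒ BC·AC·CC
    A ↦ CC
    B ↦ AC
    C ↦ BC

A->CC, B->AC, C->BC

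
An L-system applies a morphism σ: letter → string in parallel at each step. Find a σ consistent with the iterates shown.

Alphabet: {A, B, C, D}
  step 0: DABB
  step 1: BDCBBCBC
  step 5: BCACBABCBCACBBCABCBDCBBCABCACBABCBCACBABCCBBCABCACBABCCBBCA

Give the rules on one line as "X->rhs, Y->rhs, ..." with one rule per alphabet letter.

A->CB, B->BC, C->A, D->BD

  step 0 ⇒ step 1: DABB ⇒ BD·CB·BC·BC
    A ↦ CB
    B ↦ BC
    D ↦ BD
    C ↦ A  (constrained at step 1)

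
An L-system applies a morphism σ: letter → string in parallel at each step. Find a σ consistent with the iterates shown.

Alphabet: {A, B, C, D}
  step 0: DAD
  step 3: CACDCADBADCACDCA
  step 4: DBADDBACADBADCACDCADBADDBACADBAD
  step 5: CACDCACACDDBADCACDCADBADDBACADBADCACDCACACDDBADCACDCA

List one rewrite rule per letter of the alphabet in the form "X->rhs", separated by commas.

  step 4 ⇒ step 5: DBADDBACADBADCACDCADBADDBACADBAD ⇒ CA·C·D·CA·CA·C·D·DBA·D·CA·C·D·CA·DBA·D·DBA·CA·DBA·D·CA·C·D·CA·CA·C·D·DBA·D·CA·C·D·CA
    A ↦ D
    B ↦ C
    C ↦ DBA
    D ↦ CA

A->D, B->C, C->DBA, D->CA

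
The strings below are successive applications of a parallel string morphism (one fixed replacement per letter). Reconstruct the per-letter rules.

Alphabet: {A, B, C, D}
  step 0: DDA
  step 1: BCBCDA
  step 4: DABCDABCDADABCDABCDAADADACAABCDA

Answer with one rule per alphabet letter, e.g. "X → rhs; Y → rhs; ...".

  step 0 ⇒ step 1: DDA ⇒ BC·BC·DA
    A ↦ DA
    D ↦ BC
    B ↦ CA  (constrained at step 1)
    C ↦ A  (constrained at step 1)

A->DA, B->CA, C->A, D->BC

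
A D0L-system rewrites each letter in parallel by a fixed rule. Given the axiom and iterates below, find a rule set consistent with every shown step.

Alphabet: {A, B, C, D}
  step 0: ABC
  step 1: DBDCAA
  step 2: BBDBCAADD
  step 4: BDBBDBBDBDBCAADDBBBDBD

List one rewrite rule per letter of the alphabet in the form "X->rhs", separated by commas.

A->D, B->BD, C->CAA, D->B

  step 1 ⇒ step 2: DBDCAA ⇒ B·BD·B·CAA·D·D
    A ↦ D
    B ↦ BD
    C ↦ CAA
    D ↦ B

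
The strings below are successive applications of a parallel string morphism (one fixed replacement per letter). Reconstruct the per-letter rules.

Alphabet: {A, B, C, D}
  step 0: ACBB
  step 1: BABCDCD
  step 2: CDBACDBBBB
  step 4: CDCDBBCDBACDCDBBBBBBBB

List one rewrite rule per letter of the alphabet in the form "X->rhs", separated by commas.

A->BA, B->CD, C->B, D->B

  step 1 ⇒ step 2: BABCDCD ⇒ CD·BA·CD·B·B·B·B
    A ↦ BA
    B ↦ CD
    C ↦ B
    D ↦ B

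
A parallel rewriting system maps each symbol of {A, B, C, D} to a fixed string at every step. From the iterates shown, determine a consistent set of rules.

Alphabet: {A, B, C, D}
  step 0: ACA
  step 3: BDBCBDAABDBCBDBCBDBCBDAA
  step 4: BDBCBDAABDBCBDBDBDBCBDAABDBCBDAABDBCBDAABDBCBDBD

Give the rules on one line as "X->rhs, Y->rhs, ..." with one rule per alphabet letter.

A->BD, B->BD, C->AA, D->BC

  step 3 ⇒ step 4: BDBCBDAABDBCBDBCBDBCBDAA ⇒ BD·BC·BD·AA·BD·BC·BD·BD·BD·BC·BD·AA·BD·BC·BD·AA·BD·BC·BD·AA·BD·BC·BD·BD
    A ↦ BD
    B ↦ BD
    C ↦ AA
    D ↦ BC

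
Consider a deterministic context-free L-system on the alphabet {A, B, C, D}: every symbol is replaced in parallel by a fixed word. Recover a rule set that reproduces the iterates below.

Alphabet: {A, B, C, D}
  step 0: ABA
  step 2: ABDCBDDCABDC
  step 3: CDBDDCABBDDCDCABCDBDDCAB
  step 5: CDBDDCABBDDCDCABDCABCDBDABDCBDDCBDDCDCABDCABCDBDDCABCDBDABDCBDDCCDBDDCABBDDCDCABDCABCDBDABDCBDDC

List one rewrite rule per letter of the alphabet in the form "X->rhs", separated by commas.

  step 2 ⇒ step 3: ABDCBDDCABDC ⇒ CD·BD·DC·AB·BD·DC·DC·AB·CD·BD·DC·AB
    A ↦ CD
    B ↦ BD
    C ↦ AB
    D ↦ DC

A->CD, B->BD, C->AB, D->DC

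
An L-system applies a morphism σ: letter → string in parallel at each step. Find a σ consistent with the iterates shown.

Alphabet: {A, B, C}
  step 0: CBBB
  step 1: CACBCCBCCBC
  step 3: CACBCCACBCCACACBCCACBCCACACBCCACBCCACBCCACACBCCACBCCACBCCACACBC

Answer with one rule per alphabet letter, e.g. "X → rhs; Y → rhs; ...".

A->CBC, B->CBC, C->CA

  step 0 ⇒ step 1: CBBB ⇒ CA·CBC·CBC·CBC
    B ↦ CBC
    C ↦ CA
    A ↦ CBC  (constrained at step 1)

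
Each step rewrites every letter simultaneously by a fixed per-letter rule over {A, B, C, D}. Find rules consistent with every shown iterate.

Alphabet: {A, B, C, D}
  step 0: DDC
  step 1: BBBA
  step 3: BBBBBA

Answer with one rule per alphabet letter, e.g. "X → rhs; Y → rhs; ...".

  step 0 ⇒ step 1: DDC ⇒ B·B·BA
    C ↦ BA
    D ↦ B
    A ↦ DC  (constrained at step 1)
    B ↦ D  (constrained at step 1)

A->DC, B->D, C->BA, D->B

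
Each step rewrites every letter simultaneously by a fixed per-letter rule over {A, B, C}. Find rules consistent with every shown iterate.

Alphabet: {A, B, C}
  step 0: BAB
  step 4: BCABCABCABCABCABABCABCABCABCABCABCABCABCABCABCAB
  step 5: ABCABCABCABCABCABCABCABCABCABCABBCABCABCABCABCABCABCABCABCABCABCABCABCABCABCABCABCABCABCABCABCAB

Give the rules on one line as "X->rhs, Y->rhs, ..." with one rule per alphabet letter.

A->BC, B->AB, C->CA

  step 4 ⇒ step 5: BCABCABCABCABCABABCABCABCABCABCABCABCABCABCABCAB ⇒ AB·CA·BC·AB·CA·BC·AB·CA·BC·AB·CA·BC·AB·CA·BC·AB·BC·AB·CA·BC·AB·CA·BC·AB·CA·BC·AB·CA·BC·AB·CA·BC·AB·CA·BC·AB·CA·BC·AB·CA·BC·AB·CA·BC·AB·CA·BC·AB
    A ↦ BC
    B ↦ AB
    C ↦ CA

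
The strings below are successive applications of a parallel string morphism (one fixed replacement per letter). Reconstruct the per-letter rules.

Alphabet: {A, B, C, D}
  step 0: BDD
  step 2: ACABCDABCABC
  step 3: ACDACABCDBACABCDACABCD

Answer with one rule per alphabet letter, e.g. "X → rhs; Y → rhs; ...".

A->AC, B->ABC, C->D, D->B

  step 2 ⇒ step 3: ACABCDABCABC ⇒ AC·D·AC·ABC·D·B·AC·ABC·D·AC·ABC·D
    A ↦ AC
    B ↦ ABC
    C ↦ D
    D ↦ B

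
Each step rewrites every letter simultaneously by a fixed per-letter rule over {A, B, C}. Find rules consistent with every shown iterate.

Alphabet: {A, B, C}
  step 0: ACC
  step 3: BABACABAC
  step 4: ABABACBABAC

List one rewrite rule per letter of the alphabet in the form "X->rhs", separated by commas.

A->B, B->A, C->AC

  step 3 ⇒ step 4: BABACABAC ⇒ A·B·A·B·AC·B·A·B·AC
    A ↦ B
    B ↦ A
    C ↦ AC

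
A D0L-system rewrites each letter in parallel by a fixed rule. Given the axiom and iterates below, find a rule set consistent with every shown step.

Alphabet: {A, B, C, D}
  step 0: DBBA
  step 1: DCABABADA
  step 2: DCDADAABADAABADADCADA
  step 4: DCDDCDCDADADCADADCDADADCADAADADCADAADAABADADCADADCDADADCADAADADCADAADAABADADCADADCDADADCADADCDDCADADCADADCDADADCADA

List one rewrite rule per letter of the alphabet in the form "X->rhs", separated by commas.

A->ADA, B->AB, C->D, D->DC

  step 1 ⇒ step 2: DCABABADA ⇒ DC·D·ADA·AB·ADA·AB·ADA·DC·ADA
    A ↦ ADA
    B ↦ AB
    C ↦ D
    D ↦ DC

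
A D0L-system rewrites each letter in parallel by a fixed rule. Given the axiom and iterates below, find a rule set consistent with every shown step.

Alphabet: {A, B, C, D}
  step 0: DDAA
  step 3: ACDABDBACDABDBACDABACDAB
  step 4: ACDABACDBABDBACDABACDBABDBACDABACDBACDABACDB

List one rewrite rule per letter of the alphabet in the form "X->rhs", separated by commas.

  step 3 ⇒ step 4: ACDABDBACDABDBACDABACDAB ⇒ AC·D·AB·AC·DB·AB·DB·AC·D·AB·AC·DB·AB·DB·AC·D·AB·AC·DB·AC·D·AB·AC·DB
    A ↦ AC
    B ↦ DB
    C ↦ D
    D ↦ AB

A->AC, B->DB, C->D, D->AB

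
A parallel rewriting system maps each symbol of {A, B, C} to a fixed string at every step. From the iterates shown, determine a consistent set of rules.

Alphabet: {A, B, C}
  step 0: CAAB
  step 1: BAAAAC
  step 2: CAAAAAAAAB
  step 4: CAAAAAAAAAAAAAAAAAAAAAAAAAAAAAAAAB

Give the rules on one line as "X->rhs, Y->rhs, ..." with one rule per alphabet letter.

  step 1 ⇒ step 2: BAAAAC ⇒ C·AA·AA·AA·AA·B
    A ↦ AA
    B ↦ C
    C ↦ B

A->AA, B->C, C->B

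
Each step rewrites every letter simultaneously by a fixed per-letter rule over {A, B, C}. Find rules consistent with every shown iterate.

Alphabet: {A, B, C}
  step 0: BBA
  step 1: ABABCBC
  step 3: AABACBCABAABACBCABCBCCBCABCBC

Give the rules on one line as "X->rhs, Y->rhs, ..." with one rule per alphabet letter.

  step 0 ⇒ step 1: BBA ⇒ AB·AB·CBC
    A ↦ CBC
    B ↦ AB
    C ↦ A  (constrained at step 1)

A->CBC, B->AB, C->A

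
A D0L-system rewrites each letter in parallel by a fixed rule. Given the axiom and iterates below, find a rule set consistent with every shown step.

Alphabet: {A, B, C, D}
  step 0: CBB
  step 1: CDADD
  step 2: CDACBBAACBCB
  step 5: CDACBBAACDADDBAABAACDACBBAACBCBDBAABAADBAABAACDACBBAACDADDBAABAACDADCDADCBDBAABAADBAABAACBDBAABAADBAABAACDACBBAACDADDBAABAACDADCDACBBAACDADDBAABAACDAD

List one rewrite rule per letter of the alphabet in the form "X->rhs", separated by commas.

A->BAA, B->D, C->CDA, D->CB

  step 1 ⇒ step 2: CDADD ⇒ CDA·CB·BAA·CB·CB
    A ↦ BAA
    C ↦ CDA
    D ↦ CB
  step 0 ⇒ step 1: CBB ⇒ CDA·D·D
    B ↦ D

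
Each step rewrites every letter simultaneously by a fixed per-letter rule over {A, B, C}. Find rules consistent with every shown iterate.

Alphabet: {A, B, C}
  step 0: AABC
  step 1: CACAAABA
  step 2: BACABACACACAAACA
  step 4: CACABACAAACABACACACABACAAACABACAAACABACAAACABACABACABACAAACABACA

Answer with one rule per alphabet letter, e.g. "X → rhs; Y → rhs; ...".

A->CA, B->AA, C->BA

  step 1 ⇒ step 2: CACAAABA ⇒ BA·CA·BA·CA·CA·CA·AA·CA
    A ↦ CA
    B ↦ AA
    C ↦ BA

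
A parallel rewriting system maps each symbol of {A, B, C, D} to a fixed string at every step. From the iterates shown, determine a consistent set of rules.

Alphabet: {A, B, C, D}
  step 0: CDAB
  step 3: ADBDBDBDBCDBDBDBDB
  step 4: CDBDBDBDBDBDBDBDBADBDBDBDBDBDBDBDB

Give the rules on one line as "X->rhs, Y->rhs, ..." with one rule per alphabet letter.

A->C, B->DB, C->A, D->DB

  step 3 ⇒ step 4: ADBDBDBDBCDBDBDBDB ⇒ C·DB·DB·DB·DB·DB·DB·DB·DB·A·DB·DB·DB·DB·DB·DB·DB·DB
    A ↦ C
    B ↦ DB
    C ↦ A
    D ↦ DB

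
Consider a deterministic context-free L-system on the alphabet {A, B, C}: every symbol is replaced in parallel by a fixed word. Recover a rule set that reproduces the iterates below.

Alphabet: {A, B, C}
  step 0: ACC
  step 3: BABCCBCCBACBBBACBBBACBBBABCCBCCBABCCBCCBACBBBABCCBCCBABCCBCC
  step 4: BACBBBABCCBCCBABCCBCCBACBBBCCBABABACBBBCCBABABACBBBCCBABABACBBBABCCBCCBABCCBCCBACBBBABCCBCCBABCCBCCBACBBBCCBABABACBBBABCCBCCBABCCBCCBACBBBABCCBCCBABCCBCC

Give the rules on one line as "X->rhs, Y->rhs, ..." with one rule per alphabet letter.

  step 3 ⇒ step 4: BABCCBCCBACBBBACBBBACBBBABCCBCCBABCCBCCBACBBBABCCBCCBABCCBCC ⇒ BA·CBB·BA·BCC·BCC·BA·BCC·BCC·BA·CBB·BCC·BA·BA·BA·CBB·BCC·BA·BA·BA·CBB·BCC·BA·BA·BA·CBB·BA·BCC·BCC·BA·BCC·BCC·BA·CBB·BA·BCC·BCC·BA·BCC·BCC·BA·CBB·BCC·BA·BA·BA·CBB·BA·BCC·BCC·BA·BCC·BCC·BA·CBB·BA·BCC·BCC·BA·BCC·BCC
    A ↦ CBB
    B ↦ BA
    C ↦ BCC

A->CBB, B->BA, C->BCC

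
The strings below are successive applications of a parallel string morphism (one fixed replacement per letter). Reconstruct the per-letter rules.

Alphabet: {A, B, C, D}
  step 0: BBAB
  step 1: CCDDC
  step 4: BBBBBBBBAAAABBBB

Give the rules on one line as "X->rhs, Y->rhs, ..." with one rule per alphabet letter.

  step 0 ⇒ step 1: BBAB ⇒ C·C·DD·C
    A ↦ DD
    B ↦ C
    C ↦ AA  (constrained at step 1)
    D ↦ B  (constrained at step 1)

A->DD, B->C, C->AA, D->B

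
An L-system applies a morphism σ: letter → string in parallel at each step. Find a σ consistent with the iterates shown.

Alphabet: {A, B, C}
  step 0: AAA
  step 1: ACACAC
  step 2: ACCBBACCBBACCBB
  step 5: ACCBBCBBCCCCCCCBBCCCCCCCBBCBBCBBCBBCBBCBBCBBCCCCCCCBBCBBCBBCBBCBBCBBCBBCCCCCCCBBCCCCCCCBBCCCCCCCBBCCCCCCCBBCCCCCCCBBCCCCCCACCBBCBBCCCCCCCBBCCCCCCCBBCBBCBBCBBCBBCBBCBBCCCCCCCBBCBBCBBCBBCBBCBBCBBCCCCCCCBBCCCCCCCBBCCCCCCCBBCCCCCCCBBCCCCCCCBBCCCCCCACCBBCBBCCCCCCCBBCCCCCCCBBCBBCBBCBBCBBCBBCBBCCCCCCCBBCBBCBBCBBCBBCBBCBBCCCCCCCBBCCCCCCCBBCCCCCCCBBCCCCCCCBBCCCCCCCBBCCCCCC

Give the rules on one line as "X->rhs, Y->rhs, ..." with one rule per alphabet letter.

  step 1 ⇒ step 2: ACACAC ⇒ AC·CBB·AC·CBB·AC·CBB
    A ↦ AC
    C ↦ CBB
    B ↦ CCC  (constrained at step 2)

A->AC, B->CCC, C->CBB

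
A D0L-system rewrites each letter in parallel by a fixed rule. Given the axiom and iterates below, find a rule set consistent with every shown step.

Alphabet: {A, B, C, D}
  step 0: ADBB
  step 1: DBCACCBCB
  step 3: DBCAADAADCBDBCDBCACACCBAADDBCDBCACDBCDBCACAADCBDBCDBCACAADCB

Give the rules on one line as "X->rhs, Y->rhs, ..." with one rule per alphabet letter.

A->DBC, B->CB, C->AAD, D->AC

  step 0 ⇒ step 1: ADBB ⇒ DBC·AC·CB·CB
    A ↦ DBC
    B ↦ CB
    D ↦ AC
    C ↦ AAD  (constrained at step 1)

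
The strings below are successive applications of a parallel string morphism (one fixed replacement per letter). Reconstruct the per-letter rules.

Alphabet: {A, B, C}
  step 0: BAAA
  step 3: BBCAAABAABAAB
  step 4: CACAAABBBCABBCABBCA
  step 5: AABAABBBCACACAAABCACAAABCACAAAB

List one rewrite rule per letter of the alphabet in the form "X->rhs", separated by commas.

A->B, B->CA, C->AA

  step 4 ⇒ step 5: CACAAABBBCABBCABBCA ⇒ AA·B·AA·B·B·B·CA·CA·CA·AA·B·CA·CA·AA·B·CA·CA·AA·B
    A ↦ B
    B ↦ CA
    C ↦ AA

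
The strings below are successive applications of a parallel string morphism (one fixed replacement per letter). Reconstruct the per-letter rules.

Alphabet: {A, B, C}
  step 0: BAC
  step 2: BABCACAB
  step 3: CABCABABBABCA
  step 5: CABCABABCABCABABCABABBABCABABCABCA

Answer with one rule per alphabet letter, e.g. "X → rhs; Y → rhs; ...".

A->B, B->CA, C->BA

  step 2 ⇒ step 3: BABCACAB ⇒ CA·B·CA·BA·B·BA·B·CA
    A ↦ B
    B ↦ CA
    C ↦ BA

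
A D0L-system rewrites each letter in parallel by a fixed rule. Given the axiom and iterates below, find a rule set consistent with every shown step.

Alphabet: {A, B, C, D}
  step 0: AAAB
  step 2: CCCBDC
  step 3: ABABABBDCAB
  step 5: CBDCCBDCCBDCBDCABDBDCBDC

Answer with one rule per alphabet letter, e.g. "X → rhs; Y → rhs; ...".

  step 2 ⇒ step 3: CCCBDC ⇒ AB·AB·AB·BD·C·AB
    B ↦ BD
    C ↦ AB
    D ↦ C
    A ↦ D  (constrained at step 0)

A->D, B->BD, C->AB, D->C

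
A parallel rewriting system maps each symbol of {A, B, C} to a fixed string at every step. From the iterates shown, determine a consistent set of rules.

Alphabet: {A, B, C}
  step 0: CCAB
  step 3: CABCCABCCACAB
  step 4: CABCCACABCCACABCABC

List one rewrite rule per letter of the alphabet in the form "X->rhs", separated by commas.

  step 3 ⇒ step 4: CABCCABCCACAB ⇒ CA·B·C·CA·CA·B·C·CA·CA·B·CA·B·C
    A ↦ B
    B ↦ C
    C ↦ CA

A->B, B->C, C->CA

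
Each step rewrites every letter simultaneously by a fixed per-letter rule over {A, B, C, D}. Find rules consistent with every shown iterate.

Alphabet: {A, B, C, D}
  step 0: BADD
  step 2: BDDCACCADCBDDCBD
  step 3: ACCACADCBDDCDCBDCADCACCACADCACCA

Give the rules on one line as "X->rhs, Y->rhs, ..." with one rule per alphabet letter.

A->BD, B->AC, C->DC, D->CA

  step 2 ⇒ step 3: BDDCACCADCBDDCBD ⇒ AC·CA·CA·DC·BD·DC·DC·BD·CA·DC·AC·CA·CA·DC·AC·CA
    A ↦ BD
    B ↦ AC
    C ↦ DC
    D ↦ CA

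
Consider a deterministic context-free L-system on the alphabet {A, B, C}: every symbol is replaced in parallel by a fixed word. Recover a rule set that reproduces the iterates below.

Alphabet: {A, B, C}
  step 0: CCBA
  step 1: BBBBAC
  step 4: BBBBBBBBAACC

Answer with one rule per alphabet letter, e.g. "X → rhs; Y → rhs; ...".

  step 0 ⇒ step 1: CCBA ⇒ BB·BB·A·C
    A ↦ C
    B ↦ A
    C ↦ BB

A->C, B->A, C->BB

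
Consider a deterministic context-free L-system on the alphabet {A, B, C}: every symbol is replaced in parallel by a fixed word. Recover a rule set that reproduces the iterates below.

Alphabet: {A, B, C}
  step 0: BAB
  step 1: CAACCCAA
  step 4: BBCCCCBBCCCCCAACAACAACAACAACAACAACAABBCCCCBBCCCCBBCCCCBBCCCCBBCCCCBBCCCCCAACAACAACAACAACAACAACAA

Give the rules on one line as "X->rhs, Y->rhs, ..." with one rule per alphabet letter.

A->CC, B->CAA, C->BB

  step 0 ⇒ step 1: BAB ⇒ CAA·CC·CAA
    A ↦ CC
    B ↦ CAA
    C ↦ BB  (constrained at step 1)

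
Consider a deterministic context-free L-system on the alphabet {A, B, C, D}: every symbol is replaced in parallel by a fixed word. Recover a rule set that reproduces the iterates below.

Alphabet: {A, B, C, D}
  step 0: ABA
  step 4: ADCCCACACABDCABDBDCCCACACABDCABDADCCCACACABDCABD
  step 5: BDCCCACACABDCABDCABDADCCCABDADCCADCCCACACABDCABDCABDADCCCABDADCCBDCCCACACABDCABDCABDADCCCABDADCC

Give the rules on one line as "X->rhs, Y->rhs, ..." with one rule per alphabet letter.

  step 4 ⇒ step 5: ADCCCACACABDCABDBDCCCACACABDCABDADCCCACACABDCABD ⇒ BD·CC·CA·CA·CA·BD·CA·BD·CA·BD·AD·CC·CA·BD·AD·CC·AD·CC·CA·CA·CA·BD·CA·BD·CA·BD·AD·CC·CA·BD·AD·CC·BD·CC·CA·CA·CA·BD·CA·BD·CA·BD·AD·CC·CA·BD·AD·CC
    A ↦ BD
    B ↦ AD
    C ↦ CA
    D ↦ CC

A->BD, B->AD, C->CA, D->CC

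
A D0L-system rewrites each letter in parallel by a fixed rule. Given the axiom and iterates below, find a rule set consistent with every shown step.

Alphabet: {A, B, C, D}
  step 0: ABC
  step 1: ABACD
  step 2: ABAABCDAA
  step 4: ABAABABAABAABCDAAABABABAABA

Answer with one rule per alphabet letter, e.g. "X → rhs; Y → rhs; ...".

A->AB, B->A, C->CD, D->AA

  step 1 ⇒ step 2: ABACD ⇒ AB·A·AB·CD·AA
    A ↦ AB
    B ↦ A
    C ↦ CD
    D ↦ AA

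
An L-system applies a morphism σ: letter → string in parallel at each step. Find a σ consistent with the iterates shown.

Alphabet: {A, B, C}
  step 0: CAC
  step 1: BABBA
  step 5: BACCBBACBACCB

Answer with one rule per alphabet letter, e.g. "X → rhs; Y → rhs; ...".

A->B, B->C, C->BA

  step 0 ⇒ step 1: CAC ⇒ BA·B·BA
    A ↦ B
    C ↦ BA
    B ↦ C  (constrained at step 1)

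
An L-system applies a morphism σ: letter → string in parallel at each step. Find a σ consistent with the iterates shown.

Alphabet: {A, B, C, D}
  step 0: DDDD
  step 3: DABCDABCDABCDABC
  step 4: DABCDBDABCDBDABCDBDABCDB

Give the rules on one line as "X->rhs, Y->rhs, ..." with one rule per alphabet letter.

  step 3 ⇒ step 4: DABCDABCDABCDABC ⇒ DA·B·C·DB·DA·B·C·DB·DA·B·C·DB·DA·B·C·DB
    A ↦ B
    B ↦ C
    C ↦ DB
    D ↦ DA

A->B, B->C, C->DB, D->DA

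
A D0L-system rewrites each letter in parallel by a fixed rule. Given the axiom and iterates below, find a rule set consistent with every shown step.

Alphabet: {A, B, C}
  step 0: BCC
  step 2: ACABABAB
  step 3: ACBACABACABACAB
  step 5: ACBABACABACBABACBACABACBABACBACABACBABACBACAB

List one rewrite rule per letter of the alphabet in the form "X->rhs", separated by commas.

  step 2 ⇒ step 3: ACABABAB ⇒ AC·B·AC·AB·AC·AB·AC·AB
    A ↦ AC
    B ↦ AB
    C ↦ B

A->AC, B->AB, C->B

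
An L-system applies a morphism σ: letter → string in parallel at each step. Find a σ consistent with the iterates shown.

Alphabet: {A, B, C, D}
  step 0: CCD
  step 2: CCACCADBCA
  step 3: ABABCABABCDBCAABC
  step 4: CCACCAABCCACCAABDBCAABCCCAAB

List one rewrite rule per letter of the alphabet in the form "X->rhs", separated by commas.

  step 3 ⇒ step 4: ABABCABABCDBCAABC ⇒ C·CA·C·CA·AB·C·CA·C·CA·AB·DB·CA·AB·C·C·CA·AB
    A ↦ C
    B ↦ CA
    C ↦ AB
    D ↦ DB

A->C, B->CA, C->AB, D->DB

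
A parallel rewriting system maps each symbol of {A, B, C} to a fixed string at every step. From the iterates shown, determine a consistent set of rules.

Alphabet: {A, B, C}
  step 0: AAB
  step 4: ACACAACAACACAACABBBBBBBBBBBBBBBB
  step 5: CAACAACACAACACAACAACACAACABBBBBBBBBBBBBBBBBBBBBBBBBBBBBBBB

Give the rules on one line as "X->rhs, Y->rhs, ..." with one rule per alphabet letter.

A->CA, B->BB, C->A

  step 4 ⇒ step 5: ACACAACAACACAACABBBBBBBBBBBBBBBB ⇒ CA·A·CA·A·CA·CA·A·CA·CA·A·CA·A·CA·CA·A·CA·BB·BB·BB·BB·BB·BB·BB·BB·BB·BB·BB·BB·BB·BB·BB·BB
    A ↦ CA
    B ↦ BB
    C ↦ A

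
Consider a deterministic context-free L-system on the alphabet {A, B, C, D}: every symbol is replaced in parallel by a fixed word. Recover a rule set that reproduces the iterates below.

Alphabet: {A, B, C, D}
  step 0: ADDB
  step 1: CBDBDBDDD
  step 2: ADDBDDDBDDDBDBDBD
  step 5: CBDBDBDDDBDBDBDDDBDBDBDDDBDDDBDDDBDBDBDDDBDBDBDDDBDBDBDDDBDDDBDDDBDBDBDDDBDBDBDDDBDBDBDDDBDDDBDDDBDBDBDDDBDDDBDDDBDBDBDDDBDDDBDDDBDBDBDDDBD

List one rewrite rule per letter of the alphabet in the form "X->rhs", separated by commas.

A->CBD, B->DD, C->A, D->BD

  step 1 ⇒ step 2: CBDBDBDDD ⇒ A·DD·BD·DD·BD·DD·BD·BD·BD
    B ↦ DD
    C ↦ A
    D ↦ BD
  step 0 ⇒ step 1: ADDB ⇒ CBD·BD·BD·DD
    A ↦ CBD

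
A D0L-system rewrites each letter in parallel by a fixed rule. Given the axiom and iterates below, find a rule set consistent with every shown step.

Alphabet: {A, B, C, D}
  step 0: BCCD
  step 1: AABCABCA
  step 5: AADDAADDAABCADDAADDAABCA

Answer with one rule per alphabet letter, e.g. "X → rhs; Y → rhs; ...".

  step 0 ⇒ step 1: BCCD ⇒ A·ABC·ABC·A
    B ↦ A
    C ↦ ABC
    D ↦ A
    A ↦ D  (constrained at step 1)

A->D, B->A, C->ABC, D->A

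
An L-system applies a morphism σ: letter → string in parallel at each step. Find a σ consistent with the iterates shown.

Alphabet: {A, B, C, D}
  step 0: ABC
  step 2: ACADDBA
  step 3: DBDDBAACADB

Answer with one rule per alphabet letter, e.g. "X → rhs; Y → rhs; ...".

  step 2 ⇒ step 3: ACADDBA ⇒ DB·D·DB·A·A·CA·DB
    A ↦ DB
    B ↦ CA
    C ↦ D
    D ↦ A

A->DB, B->CA, C->D, D->A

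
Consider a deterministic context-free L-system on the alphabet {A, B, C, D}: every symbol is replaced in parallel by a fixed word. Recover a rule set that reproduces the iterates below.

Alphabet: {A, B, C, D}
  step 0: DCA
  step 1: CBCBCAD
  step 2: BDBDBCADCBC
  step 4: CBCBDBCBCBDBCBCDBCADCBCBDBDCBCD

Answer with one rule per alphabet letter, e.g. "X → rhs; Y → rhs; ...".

  step 1 ⇒ step 2: CBCBCAD ⇒ B·D·B·D·B·CAD·CBC
    A ↦ CAD
    B ↦ D
    C ↦ B
    D ↦ CBC

A->CAD, B->D, C->B, D->CBC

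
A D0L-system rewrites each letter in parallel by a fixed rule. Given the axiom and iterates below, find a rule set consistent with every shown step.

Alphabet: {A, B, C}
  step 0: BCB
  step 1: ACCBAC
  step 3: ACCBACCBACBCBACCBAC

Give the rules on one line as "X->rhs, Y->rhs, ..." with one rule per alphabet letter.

A->B, B->AC, C->CB

  step 0 ⇒ step 1: BCB ⇒ AC·CB·AC
    B ↦ AC
    C ↦ CB
    A ↦ B  (constrained at step 1)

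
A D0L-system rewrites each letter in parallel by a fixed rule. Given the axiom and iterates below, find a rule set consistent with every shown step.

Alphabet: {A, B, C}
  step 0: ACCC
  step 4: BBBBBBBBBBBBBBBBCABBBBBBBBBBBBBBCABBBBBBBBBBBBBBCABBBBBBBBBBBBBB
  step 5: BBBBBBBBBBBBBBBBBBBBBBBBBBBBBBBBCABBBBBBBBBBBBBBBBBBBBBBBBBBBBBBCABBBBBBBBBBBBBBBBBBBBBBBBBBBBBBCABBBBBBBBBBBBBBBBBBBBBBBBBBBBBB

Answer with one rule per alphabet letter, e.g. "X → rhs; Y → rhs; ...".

  step 4 ⇒ step 5: BBBBBBBBBBBBBBBBCABBBBBBBBBBBBBBCABBBBBBBBBBBBBBCABBBBBBBBBBBBBB ⇒ BB·BB·BB·BB·BB·BB·BB·BB·BB·BB·BB·BB·BB·BB·BB·BB·CA·BB·BB·BB·BB·BB·BB·BB·BB·BB·BB·BB·BB·BB·BB·BB·CA·BB·BB·BB·BB·BB·BB·BB·BB·BB·BB·BB·BB·BB·BB·BB·CA·BB·BB·BB·BB·BB·BB·BB·BB·BB·BB·BB·BB·BB·BB·BB
    A ↦ BB
    B ↦ BB
    C ↦ CA

A->BB, B->BB, C->CA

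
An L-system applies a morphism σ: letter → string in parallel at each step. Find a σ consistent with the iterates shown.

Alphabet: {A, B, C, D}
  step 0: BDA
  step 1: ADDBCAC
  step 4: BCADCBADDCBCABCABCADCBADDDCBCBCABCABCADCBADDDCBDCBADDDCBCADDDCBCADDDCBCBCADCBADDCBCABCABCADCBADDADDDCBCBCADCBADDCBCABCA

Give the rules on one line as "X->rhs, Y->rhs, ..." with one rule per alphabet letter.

  step 0 ⇒ step 1: BDA ⇒ ADD·BCA·C
    A ↦ C
    B ↦ ADD
    D ↦ BCA
    C ↦ DCB  (constrained at step 1)

A->C, B->ADD, C->DCB, D->BCA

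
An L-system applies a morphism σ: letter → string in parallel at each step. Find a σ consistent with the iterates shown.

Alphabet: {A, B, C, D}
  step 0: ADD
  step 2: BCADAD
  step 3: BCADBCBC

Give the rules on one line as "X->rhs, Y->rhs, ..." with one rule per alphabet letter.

  step 2 ⇒ step 3: BCADAD ⇒ BC·AD·B·C·B·C
    A ↦ B
    B ↦ BC
    C ↦ AD
    D ↦ C

A->B, B->BC, C->AD, D->C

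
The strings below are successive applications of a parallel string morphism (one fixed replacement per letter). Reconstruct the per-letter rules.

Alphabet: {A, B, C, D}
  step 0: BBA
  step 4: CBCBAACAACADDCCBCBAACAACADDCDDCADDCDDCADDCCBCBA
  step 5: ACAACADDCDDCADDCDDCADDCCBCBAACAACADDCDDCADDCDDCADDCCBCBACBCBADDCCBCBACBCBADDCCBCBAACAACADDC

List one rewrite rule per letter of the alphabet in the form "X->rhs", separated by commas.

  step 4 ⇒ step 5: CBCBAACAACADDCCBCBAACAACADDCDDCADDCDDCADDCCBCBA ⇒ A·CA·A·CA·DDC·DDC·A·DDC·DDC·A·DDC·CB·CB·A·A·CA·A·CA·DDC·DDC·A·DDC·DDC·A·DDC·CB·CB·A·CB·CB·A·DDC·CB·CB·A·CB·CB·A·DDC·CB·CB·A·A·CA·A·CA·DDC
    A ↦ DDC
    B ↦ CA
    C ↦ A
    D ↦ CB

A->DDC, B->CA, C->A, D->CB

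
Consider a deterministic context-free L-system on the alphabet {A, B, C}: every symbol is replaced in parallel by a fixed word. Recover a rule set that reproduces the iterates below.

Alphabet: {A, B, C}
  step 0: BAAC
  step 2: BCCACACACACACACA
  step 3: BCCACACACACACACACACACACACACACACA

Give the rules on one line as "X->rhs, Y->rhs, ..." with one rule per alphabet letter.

A->CA, B->BC, C->CA

  step 2 ⇒ step 3: BCCACACACACACACA ⇒ BC·CA·CA·CA·CA·CA·CA·CA·CA·CA·CA·CA·CA·CA·CA·CA
    A ↦ CA
    B ↦ BC
    C ↦ CA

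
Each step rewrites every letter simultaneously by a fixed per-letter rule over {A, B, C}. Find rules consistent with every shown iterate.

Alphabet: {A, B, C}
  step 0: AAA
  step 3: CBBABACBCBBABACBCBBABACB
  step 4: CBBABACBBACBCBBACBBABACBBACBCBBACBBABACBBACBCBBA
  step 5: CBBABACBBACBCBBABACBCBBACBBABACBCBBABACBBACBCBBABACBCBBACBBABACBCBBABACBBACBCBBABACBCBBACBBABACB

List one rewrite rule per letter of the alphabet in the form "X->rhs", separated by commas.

  step 4 ⇒ step 5: CBBABACBBACBCBBACBBABACBBACBCBBACBBABACBBACBCBBA ⇒ CB·BA·BA·CB·BA·CB·CB·BA·BA·CB·CB·BA·CB·BA·BA·CB·CB·BA·BA·CB·BA·CB·CB·BA·BA·CB·CB·BA·CB·BA·BA·CB·CB·BA·BA·CB·BA·CB·CB·BA·BA·CB·CB·BA·CB·BA·BA·CB
    A ↦ CB
    B ↦ BA
    C ↦ CB

A->CB, B->BA, C->CB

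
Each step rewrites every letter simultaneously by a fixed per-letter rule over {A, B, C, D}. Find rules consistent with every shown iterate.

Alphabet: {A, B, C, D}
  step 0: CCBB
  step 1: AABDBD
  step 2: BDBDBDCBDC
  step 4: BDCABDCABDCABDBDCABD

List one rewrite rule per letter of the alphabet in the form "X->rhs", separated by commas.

  step 1 ⇒ step 2: AABDBD ⇒ BD·BD·BD·C·BD·C
    A ↦ BD
    B ↦ BD
    D ↦ C
  step 0 ⇒ step 1: CCBB ⇒ A·A·BD·BD
    C ↦ A

A->BD, B->BD, C->A, D->C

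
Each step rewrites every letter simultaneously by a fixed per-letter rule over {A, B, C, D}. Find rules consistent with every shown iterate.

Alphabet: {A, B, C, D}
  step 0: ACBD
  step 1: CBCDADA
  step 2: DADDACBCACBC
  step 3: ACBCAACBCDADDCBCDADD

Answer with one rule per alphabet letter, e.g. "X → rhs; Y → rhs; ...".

  step 2 ⇒ step 3: DADDACBCACBC ⇒ A·CBC·A·A·CBC·D·AD·D·CBC·D·AD·D
    A ↦ CBC
    B ↦ AD
    C ↦ D
    D ↦ A

A->CBC, B->AD, C->D, D->A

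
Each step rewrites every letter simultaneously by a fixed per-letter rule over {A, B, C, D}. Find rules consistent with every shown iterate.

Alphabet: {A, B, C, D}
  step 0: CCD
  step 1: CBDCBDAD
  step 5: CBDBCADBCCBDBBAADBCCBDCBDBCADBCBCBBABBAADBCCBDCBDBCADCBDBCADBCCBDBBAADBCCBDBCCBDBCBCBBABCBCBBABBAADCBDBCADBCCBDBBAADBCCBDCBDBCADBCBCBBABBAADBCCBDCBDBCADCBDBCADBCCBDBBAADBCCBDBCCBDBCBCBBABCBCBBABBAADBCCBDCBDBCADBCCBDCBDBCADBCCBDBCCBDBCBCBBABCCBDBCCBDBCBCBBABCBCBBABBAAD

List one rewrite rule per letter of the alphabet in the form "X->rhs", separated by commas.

  step 0 ⇒ step 1: CCD ⇒ CBD·CBD·AD
    C ↦ CBD
    D ↦ AD
    A ↦ BBA  (constrained at step 1)
    B ↦ BC  (constrained at step 1)

A->BBA, B->BC, C->CBD, D->AD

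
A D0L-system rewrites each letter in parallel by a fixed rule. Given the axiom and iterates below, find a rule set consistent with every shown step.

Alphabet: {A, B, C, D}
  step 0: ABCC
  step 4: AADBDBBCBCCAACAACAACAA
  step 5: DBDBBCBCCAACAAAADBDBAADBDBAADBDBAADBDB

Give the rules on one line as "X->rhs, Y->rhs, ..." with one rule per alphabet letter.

A->DB, B->C, C->AA, D->B

  step 4 ⇒ step 5: AADBDBBCBCCAACAACAACAA ⇒ DB·DB·B·C·B·C·C·AA·C·AA·AA·DB·DB·AA·DB·DB·AA·DB·DB·AA·DB·DB
    A ↦ DB
    B ↦ C
    C ↦ AA
    D ↦ B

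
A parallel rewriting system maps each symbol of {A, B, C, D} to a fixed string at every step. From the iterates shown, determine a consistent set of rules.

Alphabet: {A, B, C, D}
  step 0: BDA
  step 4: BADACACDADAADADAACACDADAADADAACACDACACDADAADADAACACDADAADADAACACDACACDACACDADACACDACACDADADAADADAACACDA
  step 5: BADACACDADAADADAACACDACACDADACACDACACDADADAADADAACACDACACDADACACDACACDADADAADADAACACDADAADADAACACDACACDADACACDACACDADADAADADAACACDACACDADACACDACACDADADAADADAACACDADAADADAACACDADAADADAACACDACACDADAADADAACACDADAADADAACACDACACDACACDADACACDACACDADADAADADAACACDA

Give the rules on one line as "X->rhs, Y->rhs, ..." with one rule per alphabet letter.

  step 4 ⇒ step 5: BADACACDADAADADAACACDADAADADAACACDACACDADAADADAACACDADAADADAACACDACACDACACDADACACDACACDADADAADADAACACDA ⇒ BA·DA·CAC·DA·DAA·DA·DAA·CAC·DA·CAC·DA·DA·CAC·DA·CAC·DA·DA·DAA·DA·DAA·CAC·DA·CAC·DA·DA·CAC·DA·CAC·DA·DA·DAA·DA·DAA·CAC·DA·DAA·DA·DAA·CAC·DA·CAC·DA·DA·CAC·DA·CAC·DA·DA·DAA·DA·DAA·CAC·DA·CAC·DA·DA·CAC·DA·CAC·DA·DA·DAA·DA·DAA·CAC·DA·DAA·DA·DAA·CAC·DA·DAA·DA·DAA·CAC·DA·CAC·DA·DAA·DA·DAA·CAC·DA·DAA·DA·DAA·CAC·DA·CAC·DA·CAC·DA·DA·CAC·DA·CAC·DA·DA·DAA·DA·DAA·CAC·DA
    A ↦ DA
    B ↦ BA
    C ↦ DAA
    D ↦ CAC

A->DA, B->BA, C->DAA, D->CAC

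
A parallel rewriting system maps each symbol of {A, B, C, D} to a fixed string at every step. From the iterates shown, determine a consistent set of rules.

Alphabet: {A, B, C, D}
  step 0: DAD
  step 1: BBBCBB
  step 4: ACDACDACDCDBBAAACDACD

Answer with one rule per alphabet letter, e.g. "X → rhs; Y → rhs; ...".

A->BC, B->A, C->CD, D->BB

  step 0 ⇒ step 1: DAD ⇒ BB·BC·BB
    A ↦ BC
    D ↦ BB
    B ↦ A  (constrained at step 1)
    C ↦ CD  (constrained at step 1)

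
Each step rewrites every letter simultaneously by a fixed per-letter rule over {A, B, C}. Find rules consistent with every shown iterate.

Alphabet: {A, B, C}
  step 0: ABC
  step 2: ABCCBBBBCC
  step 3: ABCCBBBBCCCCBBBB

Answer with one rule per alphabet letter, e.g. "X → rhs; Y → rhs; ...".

  step 2 ⇒ step 3: ABCCBBBBCC ⇒ ABC·C·BB·BB·C·C·C·C·BB·BB
    A ↦ ABC
    B ↦ C
    C ↦ BB

A->ABC, B->C, C->BB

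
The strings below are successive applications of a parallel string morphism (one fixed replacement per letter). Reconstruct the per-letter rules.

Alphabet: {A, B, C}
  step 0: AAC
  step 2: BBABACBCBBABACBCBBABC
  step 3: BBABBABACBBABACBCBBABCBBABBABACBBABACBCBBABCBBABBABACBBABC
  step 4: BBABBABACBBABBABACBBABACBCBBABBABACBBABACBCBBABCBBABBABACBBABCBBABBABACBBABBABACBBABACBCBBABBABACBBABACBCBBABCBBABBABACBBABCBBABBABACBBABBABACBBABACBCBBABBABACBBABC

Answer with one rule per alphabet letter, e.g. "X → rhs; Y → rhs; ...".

A->BAC, B->BBA, C->BC

  step 3 ⇒ step 4: BBABBABACBBABACBCBBABCBBABBABACBBABACBCBBABCBBABBABACBBABC ⇒ BBA·BBA·BAC·BBA·BBA·BAC·BBA·BAC·BC·BBA·BBA·BAC·BBA·BAC·BC·BBA·BC·BBA·BBA·BAC·BBA·BC·BBA·BBA·BAC·BBA·BBA·BAC·BBA·BAC·BC·BBA·BBA·BAC·BBA·BAC·BC·BBA·BC·BBA·BBA·BAC·BBA·BC·BBA·BBA·BAC·BBA·BBA·BAC·BBA·BAC·BC·BBA·BBA·BAC·BBA·BC
    A ↦ BAC
    B ↦ BBA
    C ↦ BC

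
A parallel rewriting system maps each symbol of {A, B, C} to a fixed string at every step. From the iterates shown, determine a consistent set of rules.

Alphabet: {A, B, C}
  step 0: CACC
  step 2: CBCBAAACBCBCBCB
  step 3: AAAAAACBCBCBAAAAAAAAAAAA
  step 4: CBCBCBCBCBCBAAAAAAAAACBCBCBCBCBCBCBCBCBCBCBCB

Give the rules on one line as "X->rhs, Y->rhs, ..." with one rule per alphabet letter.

  step 3 ⇒ step 4: AAAAAACBCBCBAAAAAAAAAAAA ⇒ CB·CB·CB·CB·CB·CB·AA·A·AA·A·AA·A·CB·CB·CB·CB·CB·CB·CB·CB·CB·CB·CB·CB
    A ↦ CB
    B ↦ A
    C ↦ AA

A->CB, B->A, C->AA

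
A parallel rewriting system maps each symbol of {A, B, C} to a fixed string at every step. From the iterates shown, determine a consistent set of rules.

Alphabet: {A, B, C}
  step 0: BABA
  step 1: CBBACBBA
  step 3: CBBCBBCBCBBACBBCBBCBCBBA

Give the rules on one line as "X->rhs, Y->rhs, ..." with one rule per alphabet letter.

A->BA, B->CB, C->B

  step 0 ⇒ step 1: BABA ⇒ CB·BA·CB·BA
    A ↦ BA
    B ↦ CB
    C ↦ B  (constrained at step 1)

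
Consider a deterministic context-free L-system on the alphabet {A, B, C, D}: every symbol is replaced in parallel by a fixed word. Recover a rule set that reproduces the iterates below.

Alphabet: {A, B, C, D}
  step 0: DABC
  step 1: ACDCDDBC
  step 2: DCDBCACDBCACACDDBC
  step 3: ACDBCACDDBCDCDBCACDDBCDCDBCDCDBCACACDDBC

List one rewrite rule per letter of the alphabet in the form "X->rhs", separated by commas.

A->DC, B->D, C->DBC, D->AC

  step 2 ⇒ step 3: DCDBCACDBCACACDDBC ⇒ AC·DBC·AC·D·DBC·DC·DBC·AC·D·DBC·DC·DBC·DC·DBC·AC·AC·D·DBC
    A ↦ DC
    B ↦ D
    C ↦ DBC
    D ↦ AC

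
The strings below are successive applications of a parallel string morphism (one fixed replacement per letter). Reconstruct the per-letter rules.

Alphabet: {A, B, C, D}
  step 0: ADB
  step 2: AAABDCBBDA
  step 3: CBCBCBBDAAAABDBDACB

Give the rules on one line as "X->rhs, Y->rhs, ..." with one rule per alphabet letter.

  step 2 ⇒ step 3: AAABDCBBDA ⇒ CB·CB·CB·BD·A·AAA·BD·BD·A·CB
    A ↦ CB
    B ↦ BD
    C ↦ AAA
    D ↦ A

A->CB, B->BD, C->AAA, D->A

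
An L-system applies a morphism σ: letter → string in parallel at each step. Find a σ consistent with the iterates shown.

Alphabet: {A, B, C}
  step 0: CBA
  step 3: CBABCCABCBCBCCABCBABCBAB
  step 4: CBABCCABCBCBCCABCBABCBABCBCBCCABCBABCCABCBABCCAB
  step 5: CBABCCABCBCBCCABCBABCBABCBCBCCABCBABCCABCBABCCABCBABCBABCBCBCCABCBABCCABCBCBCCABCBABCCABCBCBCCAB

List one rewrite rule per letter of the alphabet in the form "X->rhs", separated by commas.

A->CC, B->AB, C->CB

  step 4 ⇒ step 5: CBABCCABCBCBCCABCBABCBABCBCBCCABCBABCCABCBABCCAB ⇒ CB·AB·CC·AB·CB·CB·CC·AB·CB·AB·CB·AB·CB·CB·CC·AB·CB·AB·CC·AB·CB·AB·CC·AB·CB·AB·CB·AB·CB·CB·CC·AB·CB·AB·CC·AB·CB·CB·CC·AB·CB·AB·CC·AB·CB·CB·CC·AB
    A ↦ CC
    B ↦ AB
    C ↦ CB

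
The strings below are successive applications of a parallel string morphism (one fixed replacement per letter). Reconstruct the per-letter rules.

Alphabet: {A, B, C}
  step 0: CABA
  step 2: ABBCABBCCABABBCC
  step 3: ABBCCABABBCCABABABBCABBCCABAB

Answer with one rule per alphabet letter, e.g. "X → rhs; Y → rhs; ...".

  step 2 ⇒ step 3: ABBCABBCCABABBCC ⇒ ABB·C·C·AB·ABB·C·C·AB·AB·ABB·C·ABB·C·C·AB·AB
    A ↦ ABB
    B ↦ C
    C ↦ AB

A->ABB, B->C, C->AB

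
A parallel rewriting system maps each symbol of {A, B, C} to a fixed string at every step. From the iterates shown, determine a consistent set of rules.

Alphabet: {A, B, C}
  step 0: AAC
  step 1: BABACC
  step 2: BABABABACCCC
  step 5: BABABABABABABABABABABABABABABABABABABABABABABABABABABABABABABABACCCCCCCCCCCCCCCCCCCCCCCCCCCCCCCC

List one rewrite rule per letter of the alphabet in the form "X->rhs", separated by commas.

  step 1 ⇒ step 2: BABACC ⇒ BA·BA·BA·BA·CC·CC
    A ↦ BA
    B ↦ BA
    C ↦ CC

A->BA, B->BA, C->CC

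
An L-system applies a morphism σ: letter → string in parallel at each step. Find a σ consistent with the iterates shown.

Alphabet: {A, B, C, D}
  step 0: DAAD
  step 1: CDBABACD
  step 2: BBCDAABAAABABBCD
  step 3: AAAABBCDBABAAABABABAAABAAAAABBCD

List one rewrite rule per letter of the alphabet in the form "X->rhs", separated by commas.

  step 2 ⇒ step 3: BBCDAABAAABABBCD ⇒ AA·AA·BB·CD·BA·BA·AA·BA·BA·BA·AA·BA·AA·AA·BB·CD
    A ↦ BA
    B ↦ AA
    C ↦ BB
    D ↦ CD

A->BA, B->AA, C->BB, D->CD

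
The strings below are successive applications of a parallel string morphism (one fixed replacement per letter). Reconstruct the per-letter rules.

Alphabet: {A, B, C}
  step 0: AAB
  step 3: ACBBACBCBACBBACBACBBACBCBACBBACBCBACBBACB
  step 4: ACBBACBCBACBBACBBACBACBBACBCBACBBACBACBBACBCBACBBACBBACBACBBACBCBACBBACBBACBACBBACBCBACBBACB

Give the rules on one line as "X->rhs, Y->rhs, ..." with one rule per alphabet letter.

  step 3 ⇒ step 4: ACBBACBCBACBBACBACBBACBCBACBBACBCBACBBACB ⇒ ACB·BA·CB·CB·ACB·BA·CB·BA·CB·ACB·BA·CB·CB·ACB·BA·CB·ACB·BA·CB·CB·ACB·BA·CB·BA·CB·ACB·BA·CB·CB·ACB·BA·CB·BA·CB·ACB·BA·CB·CB·ACB·BA·CB
    A ↦ ACB
    B ↦ CB
    C ↦ BA

A->ACB, B->CB, C->BA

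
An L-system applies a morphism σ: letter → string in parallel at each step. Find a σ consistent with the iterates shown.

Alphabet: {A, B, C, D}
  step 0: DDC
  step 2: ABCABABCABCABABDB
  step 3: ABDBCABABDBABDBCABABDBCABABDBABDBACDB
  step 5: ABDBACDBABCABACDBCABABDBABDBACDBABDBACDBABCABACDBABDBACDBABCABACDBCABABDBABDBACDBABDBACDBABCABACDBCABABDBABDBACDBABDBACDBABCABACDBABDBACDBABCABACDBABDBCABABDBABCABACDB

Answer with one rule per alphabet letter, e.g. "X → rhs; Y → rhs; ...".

  step 2 ⇒ step 3: ABCABABCABCABABDB ⇒ AB·DB·CAB·AB·DB·AB·DB·CAB·AB·DB·CAB·AB·DB·AB·DB·AC·DB
    A ↦ AB
    B ↦ DB
    C ↦ CAB
    D ↦ AC

A->AB, B->DB, C->CAB, D->AC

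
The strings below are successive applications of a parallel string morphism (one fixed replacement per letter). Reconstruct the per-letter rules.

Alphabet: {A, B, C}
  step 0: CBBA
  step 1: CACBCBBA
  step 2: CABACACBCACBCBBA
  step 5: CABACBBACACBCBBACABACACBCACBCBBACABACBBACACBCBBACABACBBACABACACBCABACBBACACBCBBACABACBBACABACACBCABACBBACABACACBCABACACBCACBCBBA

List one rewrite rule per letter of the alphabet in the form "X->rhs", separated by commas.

  step 1 ⇒ step 2: CACBCBBA ⇒ CA·BA·CA·CB·CA·CB·CB·BA
    A ↦ BA
    B ↦ CB
    C ↦ CA

A->BA, B->CB, C->CA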